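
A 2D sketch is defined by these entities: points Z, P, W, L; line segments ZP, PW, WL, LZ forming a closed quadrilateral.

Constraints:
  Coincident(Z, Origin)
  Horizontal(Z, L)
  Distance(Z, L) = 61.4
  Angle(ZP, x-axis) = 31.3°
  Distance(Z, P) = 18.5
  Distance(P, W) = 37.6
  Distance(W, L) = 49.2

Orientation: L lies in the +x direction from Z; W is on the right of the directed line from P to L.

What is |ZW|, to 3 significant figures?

34.6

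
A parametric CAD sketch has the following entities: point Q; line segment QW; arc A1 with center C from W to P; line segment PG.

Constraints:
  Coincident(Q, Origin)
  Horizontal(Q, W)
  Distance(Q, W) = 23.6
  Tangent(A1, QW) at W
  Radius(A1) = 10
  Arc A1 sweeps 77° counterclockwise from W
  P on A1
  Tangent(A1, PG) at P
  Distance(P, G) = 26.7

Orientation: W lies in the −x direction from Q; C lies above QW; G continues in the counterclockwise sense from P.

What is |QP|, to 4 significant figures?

15.88

Tangency of A1 to QW means the radius CW is perpendicular to QW, so C = W + (0, 10) = (-23.60, 10.00). On A1, W sits at bearing -90° from C; a 77° counterclockwise sweep puts P at bearing -13°, so P = C + 10.0·(cos -13°, sin -13°) = (-13.86, 7.750). Then |QP| = |P − Q| = 15.88.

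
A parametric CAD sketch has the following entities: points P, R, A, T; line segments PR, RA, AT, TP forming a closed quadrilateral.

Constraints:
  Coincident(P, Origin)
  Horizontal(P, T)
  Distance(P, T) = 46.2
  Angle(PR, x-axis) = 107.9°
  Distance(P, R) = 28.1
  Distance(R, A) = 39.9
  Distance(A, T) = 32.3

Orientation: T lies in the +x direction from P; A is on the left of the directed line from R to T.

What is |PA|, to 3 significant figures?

42.3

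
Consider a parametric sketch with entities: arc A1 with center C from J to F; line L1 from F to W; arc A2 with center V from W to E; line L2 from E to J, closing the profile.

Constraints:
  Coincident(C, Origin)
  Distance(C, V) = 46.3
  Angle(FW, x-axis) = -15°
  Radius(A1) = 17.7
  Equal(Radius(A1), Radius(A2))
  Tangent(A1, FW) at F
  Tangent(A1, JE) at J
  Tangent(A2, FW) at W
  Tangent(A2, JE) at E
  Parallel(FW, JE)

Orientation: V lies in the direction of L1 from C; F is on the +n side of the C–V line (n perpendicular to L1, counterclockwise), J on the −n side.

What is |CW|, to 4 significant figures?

49.57

The slot axis is L1's direction at -15.0°, so u = (cos -15.0°, sin -15.0°) = (0.9659, -0.2588) and n = (−sin -15.0°, cos -15.0°) = (0.2588, 0.9659). C is at the origin and V lies 46.3 along u from C, so V = 46.3·u = (44.72, -11.98). Tangency of A1 to both parallel lines with radius 17.7 puts F and J at C ± 17.7·n: F = (4.581, 17.10), J = (-4.581, -17.10). Equal radii place W and E the same way about V: W = V + 17.7·n = (49.30, 5.114), E = V − 17.7·n = (40.14, -29.08). Then |CW| = |W − C| = 49.57.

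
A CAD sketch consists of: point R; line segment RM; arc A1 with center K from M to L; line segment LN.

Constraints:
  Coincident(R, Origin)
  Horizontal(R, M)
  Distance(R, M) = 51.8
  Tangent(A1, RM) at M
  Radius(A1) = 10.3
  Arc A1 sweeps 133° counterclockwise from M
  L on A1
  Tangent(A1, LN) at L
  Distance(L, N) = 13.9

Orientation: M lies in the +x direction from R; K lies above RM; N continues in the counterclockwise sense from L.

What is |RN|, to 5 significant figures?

56.930

R is at the origin; RM is horizontal with |RM| = 51.8 and M on the +x side, so M = (51.800, 0.0000). A1 meets RM tangentially, so KM is at right angles to RM, so K = M + (0, 10.3) = (51.800, 10.300). On A1, M sits at bearing -90° from K; a 133° counterclockwise sweep puts L at bearing 43°, so L = K + 10.3·(cos 43°, sin 43°) = (59.333, 17.325). Tangency of A1 to LN means the radius KL is perpendicular to LN, so LN runs along (−sin 43°, cos 43°); with |LN| = 13.9, N = (49.853, 27.490). Then |RN| = |N − R| = 56.930.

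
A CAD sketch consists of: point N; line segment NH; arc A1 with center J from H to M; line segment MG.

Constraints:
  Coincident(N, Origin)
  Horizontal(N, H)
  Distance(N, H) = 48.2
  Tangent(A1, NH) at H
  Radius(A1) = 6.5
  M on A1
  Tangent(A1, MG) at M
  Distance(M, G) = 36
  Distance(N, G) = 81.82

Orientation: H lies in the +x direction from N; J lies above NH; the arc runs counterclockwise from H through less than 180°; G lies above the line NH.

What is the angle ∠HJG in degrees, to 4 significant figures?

130.5°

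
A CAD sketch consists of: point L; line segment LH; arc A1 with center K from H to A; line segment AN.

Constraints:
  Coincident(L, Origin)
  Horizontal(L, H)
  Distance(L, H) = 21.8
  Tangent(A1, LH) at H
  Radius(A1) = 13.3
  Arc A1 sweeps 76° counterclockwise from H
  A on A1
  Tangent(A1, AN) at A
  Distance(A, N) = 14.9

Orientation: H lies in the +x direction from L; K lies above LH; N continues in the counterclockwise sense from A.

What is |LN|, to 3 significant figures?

45.5

L is at the origin; L and H share the same y with |LH| = 21.8 and H on the +x side, so H = (21.8, 0.00). A1 meets LH tangentially, so KH is at right angles to LH, so K = H + (0, 13.3) = (21.8, 13.3). On A1, H sits at bearing -90° from K; a 76° counterclockwise sweep puts A at bearing -14°, so A = K + 13.3·(cos -14°, sin -14°) = (34.7, 10.1). Tangency of A1 to AN means the radius KA is perpendicular to AN, so AN runs along (−sin -14°, cos -14°); with |AN| = 14.9, N = (38.3, 24.5). Then |LN| = |N − L| = 45.5.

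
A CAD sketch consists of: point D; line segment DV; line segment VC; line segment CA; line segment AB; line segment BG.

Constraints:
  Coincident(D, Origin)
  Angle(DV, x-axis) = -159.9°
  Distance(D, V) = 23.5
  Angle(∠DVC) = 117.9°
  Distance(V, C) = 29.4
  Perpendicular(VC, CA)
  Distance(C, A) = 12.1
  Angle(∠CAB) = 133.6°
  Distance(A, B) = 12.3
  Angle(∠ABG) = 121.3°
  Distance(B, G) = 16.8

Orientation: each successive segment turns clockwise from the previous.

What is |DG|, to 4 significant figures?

15.94

D is at the origin; DV runs at -159.9° with length 23.5, so V = (-22.07, -8.076). ∠DVC = 117.9° gives VC at 138.0° from the x-axis; with |VC| = 29.4, C = (-43.92, 11.60). VC is perpendicular to CA, so CA runs at 48.00°; with |CA| = 12.1, A = (-35.82, 20.59). ∠CAB = 133.6° gives AB at 1.600° from the x-axis; with |AB| = 12.3, B = (-23.53, 20.93). ∠ABG = 121.3° gives BG at -57.10° from the x-axis; with |BG| = 16.8, G = (-14.40, 6.826). Then |DG| = |G − D| = 15.94.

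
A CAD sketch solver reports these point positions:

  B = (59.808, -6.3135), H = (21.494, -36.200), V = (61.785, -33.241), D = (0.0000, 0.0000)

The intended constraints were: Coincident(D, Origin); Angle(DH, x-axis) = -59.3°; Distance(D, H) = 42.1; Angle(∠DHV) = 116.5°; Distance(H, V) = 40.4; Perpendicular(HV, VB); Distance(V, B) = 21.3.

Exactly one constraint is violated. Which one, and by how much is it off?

Distance(V, B) = 21.3 — off by 5.70.

D = (0.00, 0.00) ✓; DH at -59.30° ✓; |DH| = 42.10 ✓; ∠DHV = 116.5° ✓; |HV| = 40.40 ✓; ∠(HV, VB) = 90.00° ✓; |VB| = 27.00 ✗.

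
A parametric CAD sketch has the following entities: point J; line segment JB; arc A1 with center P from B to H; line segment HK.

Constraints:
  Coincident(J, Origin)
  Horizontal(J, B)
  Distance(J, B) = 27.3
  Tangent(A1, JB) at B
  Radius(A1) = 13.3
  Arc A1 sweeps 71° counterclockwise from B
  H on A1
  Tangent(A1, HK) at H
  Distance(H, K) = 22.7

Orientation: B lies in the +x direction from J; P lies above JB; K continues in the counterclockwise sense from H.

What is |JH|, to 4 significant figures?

40.87

J is at the origin; J and B share the same y with |JB| = 27.3 and B on the +x side, so B = (27.30, 0.000). The tangent condition forces PB to be normal to JB, so P = B + (0, 13.3) = (27.30, 13.30). On A1, B sits at bearing -90° from P; a 71° counterclockwise sweep puts H at bearing -19°, so H = P + 13.3·(cos -19°, sin -19°) = (39.88, 8.970). Then |JH| = |H − J| = 40.87.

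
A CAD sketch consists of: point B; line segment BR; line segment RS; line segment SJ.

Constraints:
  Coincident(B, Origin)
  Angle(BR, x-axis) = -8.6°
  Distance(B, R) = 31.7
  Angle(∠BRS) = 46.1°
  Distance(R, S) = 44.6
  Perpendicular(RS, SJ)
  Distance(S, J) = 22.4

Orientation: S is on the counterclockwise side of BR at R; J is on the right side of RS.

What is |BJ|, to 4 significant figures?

50.58

B is at the origin; BR runs at -8.6° with length 31.7, so R = 31.7·(cos -8.6°, sin -8.6°) = (31.34, -4.740). ∠BRS = 46.1°, so RS runs at -8.6° + (180° − 46.1°) = 125.3° from the x-axis; with |RS| = 44.6, S = R + 44.6·(cos 125.3°, sin 125.3°) = (5.571, 31.66). RS is perpendicular to SJ; with |SJ| = 22.4 on the right of RS, J = S + 22.4·(0.8161, 0.5779) = (23.85, 44.60). Then |BJ| = |J − B| = 50.58.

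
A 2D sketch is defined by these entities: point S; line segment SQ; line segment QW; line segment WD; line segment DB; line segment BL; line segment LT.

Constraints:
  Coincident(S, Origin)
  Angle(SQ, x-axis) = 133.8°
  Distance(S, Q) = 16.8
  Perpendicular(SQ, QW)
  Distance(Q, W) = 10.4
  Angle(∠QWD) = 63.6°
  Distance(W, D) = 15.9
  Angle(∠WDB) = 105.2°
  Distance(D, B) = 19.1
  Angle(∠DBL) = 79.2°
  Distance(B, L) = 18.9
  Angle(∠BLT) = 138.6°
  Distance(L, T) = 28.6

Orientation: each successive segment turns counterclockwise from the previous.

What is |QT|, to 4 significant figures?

26.26

S is at the origin; SQ runs at 133.8° with length 16.8, so Q = (-11.63, 12.13). SQ ⟂ QW, so QW runs at -136.2°; with |QW| = 10.4, W = (-19.13, 4.927). ∠QWD = 63.6° gives WD at -19.80° from the x-axis; with |WD| = 15.9, D = (-4.174, -0.4587). ∠WDB = 105.2° gives DB at 55.00° from the x-axis; with |DB| = 19.1, B = (6.781, 15.19). ∠DBL = 79.2° gives BL at 155.8° from the x-axis; with |BL| = 18.9, L = (-10.46, 22.93). ∠BLT = 138.6° gives LT at -162.8° from the x-axis; with |LT| = 28.6, T = (-37.78, 14.48). Then |QT| = |T − Q| = 26.26.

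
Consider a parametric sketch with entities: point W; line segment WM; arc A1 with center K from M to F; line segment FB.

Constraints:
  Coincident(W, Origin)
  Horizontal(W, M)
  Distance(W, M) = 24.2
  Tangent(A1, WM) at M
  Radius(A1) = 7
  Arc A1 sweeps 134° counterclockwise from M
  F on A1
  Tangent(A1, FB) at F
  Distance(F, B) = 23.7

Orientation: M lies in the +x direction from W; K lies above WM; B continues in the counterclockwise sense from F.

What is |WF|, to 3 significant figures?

31.6

W is at the origin; W and M share the same y with |WM| = 24.2 and M on the +x side, so M = (24.2, 0.00). Tangency of A1 to WM means the radius KM is perpendicular to WM, so K = M + (0, 7) = (24.2, 7.00). On A1, M sits at bearing -90° from K; a 134° counterclockwise sweep puts F at bearing 44°, so F = K + 7.0·(cos 44°, sin 44°) = (29.2, 11.9). Then |WF| = |F − W| = 31.6.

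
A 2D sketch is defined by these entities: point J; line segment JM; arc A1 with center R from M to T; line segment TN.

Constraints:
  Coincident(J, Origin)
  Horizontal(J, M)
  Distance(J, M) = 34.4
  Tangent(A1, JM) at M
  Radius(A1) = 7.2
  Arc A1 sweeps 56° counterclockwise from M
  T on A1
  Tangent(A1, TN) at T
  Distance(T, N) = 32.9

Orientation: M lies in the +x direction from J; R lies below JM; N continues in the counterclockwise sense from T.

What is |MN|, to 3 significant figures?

39.0

On A1, M sits at bearing 90° from R; a 56° counterclockwise sweep puts T at bearing 146°, so T = R + 7.2·(cos 146°, sin 146°) = (28.4, -3.17). The tangent condition forces RT to be normal to TN, so TN runs along (−sin 146°, cos 146°); with |TN| = 32.9, N = (10.0, -30.4). Then |MN| = |N − M| = 39.0.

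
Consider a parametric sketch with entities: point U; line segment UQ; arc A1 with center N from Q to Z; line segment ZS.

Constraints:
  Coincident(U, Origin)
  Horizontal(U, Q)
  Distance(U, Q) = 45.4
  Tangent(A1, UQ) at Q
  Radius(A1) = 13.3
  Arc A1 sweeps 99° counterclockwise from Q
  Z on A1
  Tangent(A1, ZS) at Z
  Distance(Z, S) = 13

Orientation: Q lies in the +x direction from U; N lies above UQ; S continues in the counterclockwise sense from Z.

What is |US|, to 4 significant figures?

63.16

U is at the origin; UQ is horizontal with |UQ| = 45.4 and Q on the +x side, so Q = (45.40, 0.000). Tangency of A1 to UQ means the radius NQ is perpendicular to UQ, so N = Q + (0, 13.3) = (45.40, 13.30). On A1, Q sits at bearing -90° from N; a 99° counterclockwise sweep puts Z at bearing 9°, so Z = N + 13.3·(cos 9°, sin 9°) = (58.54, 15.38). Since A1 is tangent to ZS there, NZ ⟂ ZS, so ZS runs along (−sin 9°, cos 9°); with |ZS| = 13.0, S = (56.50, 28.22). Then |US| = |S − U| = 63.16.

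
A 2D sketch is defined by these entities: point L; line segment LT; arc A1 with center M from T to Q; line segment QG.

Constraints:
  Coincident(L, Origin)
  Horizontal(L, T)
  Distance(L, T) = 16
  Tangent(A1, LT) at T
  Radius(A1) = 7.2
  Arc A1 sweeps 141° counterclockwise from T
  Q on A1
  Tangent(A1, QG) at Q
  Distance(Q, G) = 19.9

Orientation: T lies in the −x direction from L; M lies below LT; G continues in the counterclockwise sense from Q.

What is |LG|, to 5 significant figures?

25.821

On A1, T sits at bearing 90° from M; a 141° counterclockwise sweep puts Q at bearing 231°, so Q = M + 7.2·(cos 231°, sin 231°) = (-20.531, -12.795). A1 meets QG tangentially, so MQ is at right angles to QG, so QG runs along (−sin 231°, cos 231°); with |QG| = 19.9, G = (-5.0659, -25.319). Then |LG| = |G − L| = 25.821.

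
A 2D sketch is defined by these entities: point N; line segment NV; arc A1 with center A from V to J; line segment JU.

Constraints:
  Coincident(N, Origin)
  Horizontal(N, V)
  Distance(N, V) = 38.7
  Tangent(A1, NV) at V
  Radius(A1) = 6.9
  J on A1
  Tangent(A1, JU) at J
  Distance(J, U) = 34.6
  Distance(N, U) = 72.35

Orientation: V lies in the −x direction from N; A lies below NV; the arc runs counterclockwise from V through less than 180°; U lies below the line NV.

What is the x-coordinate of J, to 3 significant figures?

-44.0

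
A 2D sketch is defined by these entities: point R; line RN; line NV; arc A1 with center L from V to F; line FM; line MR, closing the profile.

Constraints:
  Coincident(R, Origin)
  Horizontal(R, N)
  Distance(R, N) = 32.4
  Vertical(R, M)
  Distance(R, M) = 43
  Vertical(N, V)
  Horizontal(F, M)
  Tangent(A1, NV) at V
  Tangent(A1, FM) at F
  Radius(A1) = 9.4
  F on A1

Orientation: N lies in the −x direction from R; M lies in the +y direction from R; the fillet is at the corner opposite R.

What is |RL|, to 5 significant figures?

40.718

R is at the origin; RN is horizontal with |RN| = 32.4 and N on the −x side, so N = (-32.400, 0.0000). R and M share the same x with |RM| = 43.0 and M on the +y side, so M = (0.0000, 43.000). The virtual corner opposite R is at (-32.400, 43.000). A1 meets NV tangentially, so LV is at right angles to NV and since A1 is tangent to FM there, LF ⟂ FM, with radius 9.4, so the center L sits 9.4 in from both sides at L = (-23.000, 33.600). Then |RL| = |L − R| = 40.718.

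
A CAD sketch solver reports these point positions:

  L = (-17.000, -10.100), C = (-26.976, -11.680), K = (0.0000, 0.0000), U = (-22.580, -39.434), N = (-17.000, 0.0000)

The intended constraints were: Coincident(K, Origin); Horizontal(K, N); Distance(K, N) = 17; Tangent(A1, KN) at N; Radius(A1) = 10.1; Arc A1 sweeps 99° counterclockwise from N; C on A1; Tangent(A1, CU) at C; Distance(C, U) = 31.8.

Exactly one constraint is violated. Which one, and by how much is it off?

Distance(C, U) = 31.8 — off by 3.70.

K = (0.00, 0.00) ✓; K.y = 0.00, N.y = 0.00 ✓; |KN| = 17.00 ✓; ∠(LN, NK) = 90.00° ✓; |LN| = 10.10 ✓; bearing(L→C) − bearing(L→N) = 99.00° ✓; |LC| = 10.10 ✓; ∠(LC, CU) = 90.00° ✓; |CU| = 28.10 ✗.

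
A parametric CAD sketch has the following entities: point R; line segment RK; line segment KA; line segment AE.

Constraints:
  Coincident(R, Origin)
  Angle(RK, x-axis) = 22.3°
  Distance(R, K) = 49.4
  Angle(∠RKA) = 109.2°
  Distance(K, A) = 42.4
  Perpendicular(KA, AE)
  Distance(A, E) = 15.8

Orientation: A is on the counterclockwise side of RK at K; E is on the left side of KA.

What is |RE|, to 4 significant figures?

66.27

∠RKA = 109.2°, so KA runs at 22.3° + (180° − 109.2°) = 93.10° from the x-axis; with |KA| = 42.4, A = K + 42.4·(cos 93.10°, sin 93.10°) = (43.41, 61.08). KA ⟂ AE; with |AE| = 15.8 on the left of KA, E = A + 15.8·(-0.9985, -0.05408) = (27.64, 60.23). Then |RE| = |E − R| = 66.27.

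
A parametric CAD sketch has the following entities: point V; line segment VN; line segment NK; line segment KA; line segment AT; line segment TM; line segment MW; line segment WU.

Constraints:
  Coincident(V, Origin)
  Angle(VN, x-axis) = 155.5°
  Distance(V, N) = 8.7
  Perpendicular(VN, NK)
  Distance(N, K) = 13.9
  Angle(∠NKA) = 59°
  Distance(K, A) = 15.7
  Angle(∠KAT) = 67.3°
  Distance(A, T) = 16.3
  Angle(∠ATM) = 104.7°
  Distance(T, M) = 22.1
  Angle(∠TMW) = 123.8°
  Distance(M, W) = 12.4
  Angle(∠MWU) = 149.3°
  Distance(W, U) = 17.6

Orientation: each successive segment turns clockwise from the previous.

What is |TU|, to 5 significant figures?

40.917

V is at the origin; VN runs at 155.5° with length 8.7, so N = (-7.9167, 3.6078). VN ⟂ NK, so NK runs at 65.500°; with |NK| = 13.9, K = (-2.1524, 16.256). ∠NKA = 59.0° gives KA at -55.500° from the x-axis; with |KA| = 15.7, A = (6.7402, 3.3175). ∠KAT = 67.3° gives AT at -168.20° from the x-axis; with |AT| = 16.3, T = (-9.2154, -0.015774). ∠ATM = 104.7° gives TM at 116.50° from the x-axis; with |TM| = 22.1, M = (-19.076, 19.762). ∠TMW = 123.8° gives MW at 60.300° from the x-axis; with |MW| = 12.4, W = (-12.933, 30.533). ∠MWU = 149.3° gives WU at 29.600° from the x-axis; with |WU| = 17.6, U = (2.3704, 39.227). Then |TU| = |U − T| = 40.917.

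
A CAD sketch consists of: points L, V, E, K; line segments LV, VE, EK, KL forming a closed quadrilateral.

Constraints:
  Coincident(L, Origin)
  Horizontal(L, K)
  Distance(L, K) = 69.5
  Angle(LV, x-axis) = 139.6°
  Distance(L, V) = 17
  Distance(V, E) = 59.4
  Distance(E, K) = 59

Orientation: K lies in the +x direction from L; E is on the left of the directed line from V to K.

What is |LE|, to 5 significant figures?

58.277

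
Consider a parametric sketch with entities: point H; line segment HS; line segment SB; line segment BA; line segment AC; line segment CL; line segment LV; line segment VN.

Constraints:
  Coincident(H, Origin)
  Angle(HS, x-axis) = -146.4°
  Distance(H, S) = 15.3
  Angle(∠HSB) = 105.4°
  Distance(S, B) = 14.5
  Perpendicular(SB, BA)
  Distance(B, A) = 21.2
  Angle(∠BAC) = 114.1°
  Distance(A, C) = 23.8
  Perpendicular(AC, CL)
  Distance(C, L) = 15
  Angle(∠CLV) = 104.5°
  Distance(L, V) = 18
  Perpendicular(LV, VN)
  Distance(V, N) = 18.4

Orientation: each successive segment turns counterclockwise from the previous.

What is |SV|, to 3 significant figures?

6.04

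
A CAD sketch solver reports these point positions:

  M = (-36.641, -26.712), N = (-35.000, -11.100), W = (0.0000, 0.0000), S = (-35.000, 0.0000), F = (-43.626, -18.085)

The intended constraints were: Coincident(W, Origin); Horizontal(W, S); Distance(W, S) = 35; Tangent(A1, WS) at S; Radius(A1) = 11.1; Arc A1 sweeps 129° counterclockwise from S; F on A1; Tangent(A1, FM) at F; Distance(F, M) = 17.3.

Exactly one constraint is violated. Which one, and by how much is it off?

Distance(F, M) = 17.3 — off by 6.20.

W = (0.00, 0.00) ✓; W.y = 0.00, S.y = 0.00 ✓; |WS| = 35.00 ✓; ∠(NS, SW) = 90.00° ✓; |NS| = 11.10 ✓; bearing(N→F) − bearing(N→S) = 129.0° ✓; |NF| = 11.10 ✓; ∠(NF, FM) = 90.00° ✓; |FM| = 11.10 ✗.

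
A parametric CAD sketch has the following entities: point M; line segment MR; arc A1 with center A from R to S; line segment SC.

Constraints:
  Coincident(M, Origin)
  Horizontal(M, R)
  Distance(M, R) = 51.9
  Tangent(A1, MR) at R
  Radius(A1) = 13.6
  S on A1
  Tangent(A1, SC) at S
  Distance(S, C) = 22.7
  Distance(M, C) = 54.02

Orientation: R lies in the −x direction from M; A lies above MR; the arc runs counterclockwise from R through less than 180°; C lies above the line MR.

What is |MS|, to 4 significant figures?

40.88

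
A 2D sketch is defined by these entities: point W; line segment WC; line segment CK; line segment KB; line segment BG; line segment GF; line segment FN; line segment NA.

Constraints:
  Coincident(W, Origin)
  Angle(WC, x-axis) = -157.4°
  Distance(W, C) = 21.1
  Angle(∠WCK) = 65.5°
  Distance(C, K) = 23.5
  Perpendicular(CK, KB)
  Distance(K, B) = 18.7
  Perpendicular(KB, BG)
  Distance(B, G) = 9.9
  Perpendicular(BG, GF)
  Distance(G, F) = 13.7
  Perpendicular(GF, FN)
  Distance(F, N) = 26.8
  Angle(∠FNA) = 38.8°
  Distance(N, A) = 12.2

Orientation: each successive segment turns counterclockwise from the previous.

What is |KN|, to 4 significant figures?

17.62

The perpendicularity gives GF at right angles to BG, so GF runs at -132.9°; with |GF| = 13.7, F = (-6.114, -13.70). The perpendicularity gives FN at right angles to GF, so FN runs at -42.90°; with |FN| = 26.8, N = (13.52, -31.95). Then |KN| = |N − K| = 17.62.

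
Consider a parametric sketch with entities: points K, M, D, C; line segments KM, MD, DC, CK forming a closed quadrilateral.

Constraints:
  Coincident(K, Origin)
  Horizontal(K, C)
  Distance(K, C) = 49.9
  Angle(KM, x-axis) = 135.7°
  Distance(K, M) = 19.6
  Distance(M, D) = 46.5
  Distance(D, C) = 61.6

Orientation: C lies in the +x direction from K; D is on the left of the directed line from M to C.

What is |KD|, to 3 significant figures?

52.5

Checks: |KC| = 49.90 ✓; |KM| = 19.60 ✓; |MD| = 46.50 ✓; |DC| = 61.60 ✓.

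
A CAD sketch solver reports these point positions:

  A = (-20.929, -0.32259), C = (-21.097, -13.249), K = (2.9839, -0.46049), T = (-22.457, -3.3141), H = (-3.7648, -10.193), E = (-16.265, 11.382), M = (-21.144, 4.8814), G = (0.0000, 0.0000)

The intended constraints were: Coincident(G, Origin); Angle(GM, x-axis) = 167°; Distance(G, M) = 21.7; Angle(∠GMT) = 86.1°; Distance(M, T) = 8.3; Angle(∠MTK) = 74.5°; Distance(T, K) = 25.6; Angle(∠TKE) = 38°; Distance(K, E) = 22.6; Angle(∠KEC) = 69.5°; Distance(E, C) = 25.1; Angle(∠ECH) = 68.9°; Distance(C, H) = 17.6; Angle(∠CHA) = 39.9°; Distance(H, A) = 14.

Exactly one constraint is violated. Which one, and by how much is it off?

Distance(H, A) = 14 — off by 5.80.

G = (0.00, 0.00) ✓; GM at 167.0° ✓; |GM| = 21.70 ✓; ∠GMT = 86.10° ✓; |MT| = 8.300 ✓; ∠MTK = 74.50° ✓; |TK| = 25.60 ✓; ∠TKE = 38.00° ✓; |KE| = 22.60 ✓; ∠KEC = 69.50° ✓; |EC| = 25.10 ✓; ∠ECH = 68.90° ✓; |CH| = 17.60 ✓; ∠CHA = 39.90° ✓; |HA| = 19.80 ✗.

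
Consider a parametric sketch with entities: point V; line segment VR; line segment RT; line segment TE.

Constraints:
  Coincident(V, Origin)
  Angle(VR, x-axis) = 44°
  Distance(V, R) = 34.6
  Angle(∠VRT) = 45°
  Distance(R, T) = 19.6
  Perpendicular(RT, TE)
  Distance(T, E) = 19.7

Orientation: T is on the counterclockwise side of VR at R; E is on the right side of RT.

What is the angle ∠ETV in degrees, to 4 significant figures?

168.8°

∠VRT = 45.0°, so RT runs at 44.0° + (180° − 45.0°) = 179.0° from the x-axis; with |RT| = 19.6, T = R + 19.6·(cos 179.0°, sin 179.0°) = (5.292, 24.38). RT is perpendicular to TE; with |TE| = 19.7 on the right of RT, E = T + 19.7·(0.01745, 0.9998) = (5.636, 44.07). Then cos ∠ETV = TE·TV / (|TE||TV|), giving 168.8°.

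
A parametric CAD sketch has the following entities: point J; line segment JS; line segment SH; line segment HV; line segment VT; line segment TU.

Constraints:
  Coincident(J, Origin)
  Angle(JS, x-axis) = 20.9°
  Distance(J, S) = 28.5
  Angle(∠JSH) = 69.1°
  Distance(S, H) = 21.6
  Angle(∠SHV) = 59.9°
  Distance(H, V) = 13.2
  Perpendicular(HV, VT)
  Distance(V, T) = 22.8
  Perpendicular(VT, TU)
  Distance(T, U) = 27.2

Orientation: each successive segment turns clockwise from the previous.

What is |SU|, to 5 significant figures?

25.171

J is at the origin; JS runs at 20.9° with length 28.5, so S = (26.625, 10.167). ∠JSH = 69.1° gives SH at -90.000° from the x-axis; with |SH| = 21.6, H = (26.625, -11.433). ∠SHV = 59.9° gives HV at 149.90° from the x-axis; with |HV| = 13.2, V = (15.205, -4.8130). HV ⟂ VT, so VT runs at 59.900°; with |VT| = 22.8, T = (26.639, 14.912). The perpendicularity gives TU at right angles to VT, so TU runs at -30.100°; with |TU| = 27.2, U = (50.171, 1.2713). Then |SU| = |U − S| = 25.171.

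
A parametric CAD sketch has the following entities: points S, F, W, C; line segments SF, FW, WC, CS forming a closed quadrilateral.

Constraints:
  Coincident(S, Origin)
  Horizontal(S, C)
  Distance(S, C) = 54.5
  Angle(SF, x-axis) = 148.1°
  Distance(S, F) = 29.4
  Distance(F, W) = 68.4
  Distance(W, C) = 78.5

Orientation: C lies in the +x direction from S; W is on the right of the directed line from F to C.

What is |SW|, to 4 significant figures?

50.50

S is at the origin; SC is horizontal with |SC| = 54.5 and C in +x, so C = (54.5, 0). SF runs at 148.1° with |SF| = 29.4, so F = (-24.96, 15.54). W is determined by |FW| = 68.4 and |WC| = 78.5 together: it lies at the intersection of circle(F, 68.4) and circle(C, 78.5). With |FC| = 80.96, the foot of the radical line on FC is 31.32 from F and the perpendicular offset is √(68.4² − 31.32²) = 60.81. Taking the right-of-FC solution: W = (-5.891, -50.15).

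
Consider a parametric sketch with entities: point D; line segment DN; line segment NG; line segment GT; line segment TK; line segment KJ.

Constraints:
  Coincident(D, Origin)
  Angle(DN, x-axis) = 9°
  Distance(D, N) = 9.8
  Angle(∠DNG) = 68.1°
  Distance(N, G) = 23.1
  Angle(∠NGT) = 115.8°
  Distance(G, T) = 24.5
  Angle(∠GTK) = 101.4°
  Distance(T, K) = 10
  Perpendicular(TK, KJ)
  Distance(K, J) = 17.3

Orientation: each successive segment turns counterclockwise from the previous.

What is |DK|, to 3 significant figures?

29.2

∠NGT = 115.8° gives GT at -175° from the x-axis; with |GT| = 24.5, T = (-26.6, 19.2). ∠GTK = 101.4° gives TK at -96.3° from the x-axis; with |TK| = 10.0, K = (-27.7, 9.24). Then |DK| = |K − D| = 29.2.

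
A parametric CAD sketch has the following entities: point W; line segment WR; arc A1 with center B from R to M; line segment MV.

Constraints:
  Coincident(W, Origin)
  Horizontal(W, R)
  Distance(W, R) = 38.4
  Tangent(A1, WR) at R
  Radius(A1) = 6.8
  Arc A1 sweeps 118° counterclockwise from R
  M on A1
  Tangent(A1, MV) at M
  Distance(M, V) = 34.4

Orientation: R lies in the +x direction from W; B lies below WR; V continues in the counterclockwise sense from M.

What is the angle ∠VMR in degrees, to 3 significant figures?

121°

W is at the origin; W and R share the same y with |WR| = 38.4 and R on the +x side, so R = (38.4, 0.00). Since A1 is tangent to WR there, BR ⟂ WR, so B = R + (0, -6.8) = (38.4, -6.80). On A1, R sits at bearing 90° from B; a 118° counterclockwise sweep puts M at bearing 208°, so M = B + 6.8·(cos 208°, sin 208°) = (32.4, -9.99). Tangency of A1 to MV means the radius BM is perpendicular to MV, so MV runs along (−sin 208°, cos 208°); with |MV| = 34.4, V = (48.5, -40.4). Then cos ∠VMR = MV·MR / (|MV||MR|), giving 121°.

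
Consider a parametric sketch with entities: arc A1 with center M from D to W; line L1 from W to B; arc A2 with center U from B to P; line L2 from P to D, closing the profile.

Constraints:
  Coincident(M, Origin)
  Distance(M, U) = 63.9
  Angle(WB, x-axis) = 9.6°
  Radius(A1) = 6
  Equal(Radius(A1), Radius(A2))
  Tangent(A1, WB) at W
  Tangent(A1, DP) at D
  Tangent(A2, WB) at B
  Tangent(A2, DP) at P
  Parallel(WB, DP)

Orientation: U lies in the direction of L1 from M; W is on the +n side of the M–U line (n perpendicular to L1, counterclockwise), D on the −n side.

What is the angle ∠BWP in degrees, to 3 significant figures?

10.6°

The slot axis is L1's direction at 9.6°, so u = (cos 9.6°, sin 9.6°) = (0.986, 0.167) and n = (−sin 9.6°, cos 9.6°) = (-0.167, 0.986). M is at the origin and U lies 63.9 along u from M, so U = 63.9·u = (63.0, 10.7). Tangency of A1 to both parallel lines with radius 6.0 puts W and D at M ± 6.0·n: W = (-1.00, 5.92), D = (1.00, -5.92). Equal radii place B and P the same way about U: B = U + 6.0·n = (62.0, 16.6), P = U − 6.0·n = (64.0, 4.74). Then cos ∠BWP = WB·WP / (|WB||WP|), giving 10.6°.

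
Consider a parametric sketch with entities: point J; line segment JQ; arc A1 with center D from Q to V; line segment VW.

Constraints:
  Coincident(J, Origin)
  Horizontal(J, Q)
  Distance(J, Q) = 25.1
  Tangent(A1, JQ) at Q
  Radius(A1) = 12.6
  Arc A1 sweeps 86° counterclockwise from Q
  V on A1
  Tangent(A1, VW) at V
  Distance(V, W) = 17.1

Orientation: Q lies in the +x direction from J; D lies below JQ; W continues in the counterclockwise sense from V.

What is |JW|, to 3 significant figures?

30.9

On A1, Q sits at bearing 90° from D; an 86° counterclockwise sweep puts V at bearing 176°, so V = D + 12.6·(cos 176°, sin 176°) = (12.5, -11.7). The tangent condition forces DV to be normal to VW, so VW runs along (−sin 176°, cos 176°); with |VW| = 17.1, W = (11.3, -28.8). Then |JW| = |W − J| = 30.9.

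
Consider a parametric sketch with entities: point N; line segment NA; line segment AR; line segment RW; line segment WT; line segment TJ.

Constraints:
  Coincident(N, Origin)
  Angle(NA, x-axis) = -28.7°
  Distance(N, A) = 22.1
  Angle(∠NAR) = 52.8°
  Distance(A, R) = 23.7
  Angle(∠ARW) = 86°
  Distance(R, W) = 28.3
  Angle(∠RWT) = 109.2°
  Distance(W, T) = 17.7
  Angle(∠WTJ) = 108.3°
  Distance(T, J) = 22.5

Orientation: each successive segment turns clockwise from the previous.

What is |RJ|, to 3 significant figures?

34.5

N is at the origin; NA runs at -28.7° with length 22.1, so A = (19.4, -10.6). ∠NAR = 52.8° gives AR at -156° from the x-axis; with |AR| = 23.7, R = (-2.25, -20.3). ∠ARW = 86.0° gives RW at 110° from the x-axis; with |RW| = 28.3, W = (-12.0, 6.29). ∠RWT = 109.2° gives WT at 39.3° from the x-axis; with |WT| = 17.7, T = (1.72, 17.5). ∠WTJ = 108.3° gives TJ at -32.4° from the x-axis; with |TJ| = 22.5, J = (20.7, 5.44). Then |RJ| = |J − R| = 34.5.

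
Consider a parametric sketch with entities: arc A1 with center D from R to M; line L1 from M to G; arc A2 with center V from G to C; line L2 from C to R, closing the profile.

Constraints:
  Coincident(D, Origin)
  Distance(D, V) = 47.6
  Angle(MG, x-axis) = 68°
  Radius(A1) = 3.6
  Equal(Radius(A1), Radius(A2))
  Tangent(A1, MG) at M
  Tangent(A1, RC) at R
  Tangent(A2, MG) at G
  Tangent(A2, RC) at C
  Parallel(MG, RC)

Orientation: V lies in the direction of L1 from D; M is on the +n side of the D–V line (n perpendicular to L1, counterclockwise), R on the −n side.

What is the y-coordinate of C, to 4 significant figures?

42.79

The slot axis is L1's direction at 68.0°, so u = (cos 68.0°, sin 68.0°) = (0.3746, 0.9272) and n = (−sin 68.0°, cos 68.0°) = (-0.9272, 0.3746). D is at the origin and V lies 47.6 along u from D, so V = 47.6·u = (17.83, 44.13). Tangency of A1 to both parallel lines with radius 3.6 puts M and R at D ± 3.6·n: M = (-3.338, 1.349), R = (3.338, -1.349). Equal radii place G and C the same way about V: G = V + 3.6·n = (14.49, 45.48), C = V − 3.6·n = (21.17, 42.79). So C.y = 42.79.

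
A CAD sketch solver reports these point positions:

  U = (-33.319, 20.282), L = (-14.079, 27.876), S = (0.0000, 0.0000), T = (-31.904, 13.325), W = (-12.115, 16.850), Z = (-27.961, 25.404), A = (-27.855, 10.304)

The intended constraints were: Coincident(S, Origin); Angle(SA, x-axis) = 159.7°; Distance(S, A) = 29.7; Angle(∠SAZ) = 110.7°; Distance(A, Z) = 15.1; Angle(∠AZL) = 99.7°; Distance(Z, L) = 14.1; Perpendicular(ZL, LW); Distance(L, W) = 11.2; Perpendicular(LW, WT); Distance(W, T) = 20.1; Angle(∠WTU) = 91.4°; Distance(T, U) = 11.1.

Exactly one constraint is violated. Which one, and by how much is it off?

Distance(T, U) = 11.1 — off by 4.00.

S = (0.00, 0.00) ✓; SA at 159.7° ✓; |SA| = 29.70 ✓; ∠SAZ = 110.7° ✓; |AZ| = 15.10 ✓; ∠AZL = 99.69° ✓; |ZL| = 14.10 ✓; ∠(ZL, LW) = 90.00° ✓; |LW| = 11.20 ✓; ∠(LW, WT) = 90.00° ✓; |WT| = 20.10 ✓; ∠WTU = 91.40° ✓; |TU| = 7.099 ✗.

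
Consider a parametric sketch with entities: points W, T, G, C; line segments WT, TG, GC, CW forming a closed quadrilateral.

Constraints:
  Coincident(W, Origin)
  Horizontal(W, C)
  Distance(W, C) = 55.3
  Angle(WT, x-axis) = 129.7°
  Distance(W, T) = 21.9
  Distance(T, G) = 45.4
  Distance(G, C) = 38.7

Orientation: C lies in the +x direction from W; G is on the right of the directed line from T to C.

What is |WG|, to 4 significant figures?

23.85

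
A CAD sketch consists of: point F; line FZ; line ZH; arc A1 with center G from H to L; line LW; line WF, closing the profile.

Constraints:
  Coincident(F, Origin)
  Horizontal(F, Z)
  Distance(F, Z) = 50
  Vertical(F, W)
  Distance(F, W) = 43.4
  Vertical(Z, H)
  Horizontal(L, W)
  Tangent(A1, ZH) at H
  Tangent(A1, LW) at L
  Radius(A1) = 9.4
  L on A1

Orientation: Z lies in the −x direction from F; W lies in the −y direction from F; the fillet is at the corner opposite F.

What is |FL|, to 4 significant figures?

59.43

F is at the origin; FZ is horizontal with |FZ| = 50.0 and Z on the −x side, so Z = (-50.00, 0.000). F and W share the same x with |FW| = 43.4 and W on the −y side, so W = (0.000, -43.40). The virtual corner opposite F is at (-50.00, -43.40). Tangency of A1 to ZH means the radius GH is perpendicular to ZH and the tangent condition forces GL to be normal to LW, with radius 9.4, so the center G sits 9.4 in from both sides at G = (-40.60, -34.00). That places the tangent points at H = (-50.00, -34.00) on ZH and L = (-40.60, -43.40) on LW. Then |FL| = |L − F| = 59.43.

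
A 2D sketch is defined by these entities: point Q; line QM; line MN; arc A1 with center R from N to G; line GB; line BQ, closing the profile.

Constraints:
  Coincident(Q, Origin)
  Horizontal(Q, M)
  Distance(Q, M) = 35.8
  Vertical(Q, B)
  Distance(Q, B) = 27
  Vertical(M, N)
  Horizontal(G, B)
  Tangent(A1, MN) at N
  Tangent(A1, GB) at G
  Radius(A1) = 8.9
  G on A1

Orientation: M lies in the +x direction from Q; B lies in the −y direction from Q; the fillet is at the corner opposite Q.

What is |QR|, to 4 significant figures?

32.42

Q is at the origin; Q and M share the same y with |QM| = 35.8 and M on the +x side, so M = (35.80, 0.000). Q and B share the same x with |QB| = 27.0 and B on the −y side, so B = (0.000, -27.00). The virtual corner opposite Q is at (35.80, -27.00). Since A1 is tangent to MN there, RN ⟂ MN and the tangent condition forces RG to be normal to GB, with radius 8.9, so the center R sits 8.9 in from both sides at R = (26.90, -18.10). Then |QR| = |R − Q| = 32.42.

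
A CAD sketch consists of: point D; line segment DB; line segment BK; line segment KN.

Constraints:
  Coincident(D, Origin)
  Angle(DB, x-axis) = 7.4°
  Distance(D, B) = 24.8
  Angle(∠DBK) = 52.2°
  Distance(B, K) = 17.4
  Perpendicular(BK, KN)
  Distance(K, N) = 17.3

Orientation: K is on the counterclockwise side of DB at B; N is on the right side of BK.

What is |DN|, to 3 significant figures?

37.0

∠DBK = 52.2°, so BK runs at 7.4° + (180° − 52.2°) = 135° from the x-axis; with |BK| = 17.4, K = B + 17.4·(cos 135°, sin 135°) = (12.2, 15.5). BK ⟂ KN; with |KN| = 17.3 on the right of BK, N = K + 17.3·(0.705, 0.710) = (24.4, 27.7). Then |DN| = |N − D| = 37.0.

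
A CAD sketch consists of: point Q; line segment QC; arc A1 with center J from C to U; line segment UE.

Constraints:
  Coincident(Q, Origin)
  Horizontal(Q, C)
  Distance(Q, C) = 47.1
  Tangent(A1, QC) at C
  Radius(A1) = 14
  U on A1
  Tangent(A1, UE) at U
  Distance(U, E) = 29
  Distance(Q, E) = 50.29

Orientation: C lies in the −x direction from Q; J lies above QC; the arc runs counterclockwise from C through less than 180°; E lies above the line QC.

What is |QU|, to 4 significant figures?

35.37

Checks: |JU| = 14.00 ✓; ∠(JU, UE) = 90.00° ✓; |UE| = 29.00 ✓; |QE| = 50.29 ✓.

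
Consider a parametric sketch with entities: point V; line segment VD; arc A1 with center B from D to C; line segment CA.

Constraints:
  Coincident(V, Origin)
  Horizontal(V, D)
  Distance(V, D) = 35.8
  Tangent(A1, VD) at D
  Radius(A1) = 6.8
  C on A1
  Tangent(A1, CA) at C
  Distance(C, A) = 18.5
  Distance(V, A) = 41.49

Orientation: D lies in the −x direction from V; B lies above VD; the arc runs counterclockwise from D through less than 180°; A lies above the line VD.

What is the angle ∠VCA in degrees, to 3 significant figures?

115°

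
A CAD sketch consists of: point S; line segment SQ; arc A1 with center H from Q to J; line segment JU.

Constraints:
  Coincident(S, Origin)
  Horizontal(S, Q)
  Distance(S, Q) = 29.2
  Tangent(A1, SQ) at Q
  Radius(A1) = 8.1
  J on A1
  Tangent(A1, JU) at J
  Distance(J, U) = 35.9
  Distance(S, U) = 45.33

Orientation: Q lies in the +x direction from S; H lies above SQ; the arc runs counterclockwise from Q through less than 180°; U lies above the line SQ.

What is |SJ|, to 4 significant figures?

38.08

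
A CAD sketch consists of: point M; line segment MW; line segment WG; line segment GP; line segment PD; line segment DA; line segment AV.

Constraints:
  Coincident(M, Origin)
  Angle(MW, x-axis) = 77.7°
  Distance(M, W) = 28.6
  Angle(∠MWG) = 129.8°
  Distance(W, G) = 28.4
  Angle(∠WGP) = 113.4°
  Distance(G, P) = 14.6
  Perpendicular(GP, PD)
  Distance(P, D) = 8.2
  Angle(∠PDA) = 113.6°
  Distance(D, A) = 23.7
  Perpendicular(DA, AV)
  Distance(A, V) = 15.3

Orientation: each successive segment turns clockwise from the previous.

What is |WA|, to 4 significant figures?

9.353

M is at the origin; MW runs at 77.7° with length 28.6, so W = (6.093, 27.94). ∠MWG = 129.8° gives WG at 27.50° from the x-axis; with |WG| = 28.4, G = (31.28, 41.06). ∠WGP = 113.4° gives GP at -39.10° from the x-axis; with |GP| = 14.6, P = (42.61, 31.85). GP is perpendicular to PD, so PD runs at -129.1°; with |PD| = 8.2, D = (37.44, 25.49). ∠PDA = 113.6° gives DA at 164.5° from the x-axis; with |DA| = 23.7, A = (14.60, 31.82). Then |WA| = |A − W| = 9.353.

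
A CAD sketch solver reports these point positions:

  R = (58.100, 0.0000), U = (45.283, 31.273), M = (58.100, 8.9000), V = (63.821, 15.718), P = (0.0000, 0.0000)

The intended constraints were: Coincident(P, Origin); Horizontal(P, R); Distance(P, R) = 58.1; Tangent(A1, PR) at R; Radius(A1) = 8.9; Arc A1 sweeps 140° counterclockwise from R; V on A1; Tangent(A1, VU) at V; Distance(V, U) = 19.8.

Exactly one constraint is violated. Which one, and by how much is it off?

Distance(V, U) = 19.8 — off by 4.40.

P = (0.00, 0.00) ✓; P.y = 0.00, R.y = 0.00 ✓; |PR| = 58.10 ✓; ∠(MR, RP) = 90.00° ✓; |MR| = 8.900 ✓; bearing(M→V) − bearing(M→R) = 140.0° ✓; |MV| = 8.900 ✓; ∠(MV, VU) = 90.00° ✓; |VU| = 24.20 ✗.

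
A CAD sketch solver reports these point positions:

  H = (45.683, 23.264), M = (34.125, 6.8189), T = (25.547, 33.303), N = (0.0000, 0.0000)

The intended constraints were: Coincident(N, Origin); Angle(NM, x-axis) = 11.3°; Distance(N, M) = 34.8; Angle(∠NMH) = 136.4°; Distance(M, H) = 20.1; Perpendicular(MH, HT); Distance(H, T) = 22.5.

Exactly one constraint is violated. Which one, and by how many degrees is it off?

Perpendicular(MH, HT) — off by 8.60°.

N = (0.00, 0.00) ✓; NM at 11.30° ✓; |NM| = 34.80 ✓; ∠NMH = 136.4° ✓; |MH| = 20.10 ✓; ∠(MH, HT) = 98.60° ✗; |HT| = 22.50 ✓.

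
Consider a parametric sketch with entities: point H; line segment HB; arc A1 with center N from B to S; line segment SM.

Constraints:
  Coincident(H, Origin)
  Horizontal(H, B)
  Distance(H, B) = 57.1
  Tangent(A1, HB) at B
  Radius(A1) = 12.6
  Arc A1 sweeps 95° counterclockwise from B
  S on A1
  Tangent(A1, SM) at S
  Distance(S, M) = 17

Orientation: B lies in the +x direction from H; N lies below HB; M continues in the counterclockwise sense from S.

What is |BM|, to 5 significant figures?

32.572

On A1, B sits at bearing 90° from N; a 95° counterclockwise sweep puts S at bearing 185°, so S = N + 12.6·(cos 185°, sin 185°) = (44.548, -13.698). The tangent condition forces NS to be normal to SM, so SM runs along (−sin 185°, cos 185°); with |SM| = 17.0, M = (46.030, -30.633). Then |BM| = |M − B| = 32.572.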